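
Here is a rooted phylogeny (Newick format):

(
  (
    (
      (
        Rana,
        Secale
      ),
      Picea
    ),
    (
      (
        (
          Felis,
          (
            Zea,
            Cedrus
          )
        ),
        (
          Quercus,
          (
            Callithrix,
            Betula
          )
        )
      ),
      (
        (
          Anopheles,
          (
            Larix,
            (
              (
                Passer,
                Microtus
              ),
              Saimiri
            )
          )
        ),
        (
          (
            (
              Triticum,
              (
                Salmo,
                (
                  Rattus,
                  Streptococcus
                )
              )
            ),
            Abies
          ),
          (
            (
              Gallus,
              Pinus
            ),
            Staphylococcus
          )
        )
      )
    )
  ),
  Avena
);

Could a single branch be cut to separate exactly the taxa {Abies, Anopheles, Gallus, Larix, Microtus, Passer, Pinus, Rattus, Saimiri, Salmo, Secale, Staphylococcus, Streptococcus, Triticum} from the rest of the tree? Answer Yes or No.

The MRCA of the listed taxa subtends (((Rana,Secale),Picea),(((Felis,(Zea,Cedrus)),(Quercus,(Callithrix,Betula))),((Anopheles,(Larix,((Passer,Microtus),Saimiri))),(((Triticum,(Salmo,(Rattus,Streptococcus))),Abies),((Gallus,Pinus),Staphylococcus))))).
That clade also contains Betula, Callithrix, Cedrus, Felis, Picea, Quercus, Rana, Zea, which are not in the proposed group, so the group is not monophyletic.

No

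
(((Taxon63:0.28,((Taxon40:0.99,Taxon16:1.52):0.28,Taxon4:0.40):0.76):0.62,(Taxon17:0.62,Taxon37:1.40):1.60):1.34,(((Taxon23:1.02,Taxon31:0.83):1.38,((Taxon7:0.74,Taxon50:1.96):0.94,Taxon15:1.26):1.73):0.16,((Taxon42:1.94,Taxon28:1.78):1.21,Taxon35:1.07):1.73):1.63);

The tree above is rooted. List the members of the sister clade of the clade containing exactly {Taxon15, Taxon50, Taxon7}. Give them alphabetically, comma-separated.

The clade containing exactly {Taxon15, Taxon50, Taxon7} attaches to the tree at the node subtending ((Taxon23,Taxon31),((Taxon7,Taxon50),Taxon15)).
The other lineage descending from that same node — the sister group — is (Taxon23,Taxon31); its 2 tips in alphabetical order are the answer.

Taxon23, Taxon31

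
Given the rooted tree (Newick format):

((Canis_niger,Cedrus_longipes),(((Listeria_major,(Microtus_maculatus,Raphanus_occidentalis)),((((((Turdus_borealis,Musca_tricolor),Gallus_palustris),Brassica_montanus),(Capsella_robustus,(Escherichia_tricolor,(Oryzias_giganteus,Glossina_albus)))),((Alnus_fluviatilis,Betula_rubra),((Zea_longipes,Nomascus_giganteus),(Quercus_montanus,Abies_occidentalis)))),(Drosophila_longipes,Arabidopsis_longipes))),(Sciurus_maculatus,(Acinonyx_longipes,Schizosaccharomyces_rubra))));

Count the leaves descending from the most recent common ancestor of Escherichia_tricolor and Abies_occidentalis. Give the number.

14

The MRCA of Escherichia_tricolor and Abies_occidentalis is the node subtending (((((Turdus_borealis,Musca_tricolor),Gallus_palustris),Brassica_montanus),(Capsella_robustus,(Escherichia_tricolor,(Oryzias_giganteus,Glossina_albus)))),((Alnus_fluviatilis,Betula_rubra),((Zea_longipes,Nomascus_giganteus),(Quercus_montanus,Abies_occidentalis)))).
That clade contains 14 terminal taxa: Abies_occidentalis, Alnus_fluviatilis, Betula_rubra, Brassica_montanus, Capsella_robustus, Escherichia_tricolor, Gallus_palustris, Glossina_albus, Musca_tricolor, Nomascus_giganteus, Oryzias_giganteus, Quercus_montanus, Turdus_borealis, Zea_longipes.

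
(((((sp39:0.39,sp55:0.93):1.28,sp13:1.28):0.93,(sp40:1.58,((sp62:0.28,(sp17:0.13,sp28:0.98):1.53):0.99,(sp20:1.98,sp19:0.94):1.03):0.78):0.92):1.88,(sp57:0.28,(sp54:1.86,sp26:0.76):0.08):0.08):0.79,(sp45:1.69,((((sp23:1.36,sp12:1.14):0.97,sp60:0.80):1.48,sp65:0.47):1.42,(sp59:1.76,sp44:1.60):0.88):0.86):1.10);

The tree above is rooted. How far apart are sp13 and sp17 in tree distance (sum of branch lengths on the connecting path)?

The path runs sp13 → … → MRCA → … → sp17; the MRCA is the node subtending (((sp39,sp55),sp13),(sp40,((sp62,(sp17,sp28)),(sp20,sp19)))).
Branch lengths along that path: 1.28 + 0.93 + 0.92 + 0.78 + 0.99 + 1.53 + 0.13 = 6.56.

6.56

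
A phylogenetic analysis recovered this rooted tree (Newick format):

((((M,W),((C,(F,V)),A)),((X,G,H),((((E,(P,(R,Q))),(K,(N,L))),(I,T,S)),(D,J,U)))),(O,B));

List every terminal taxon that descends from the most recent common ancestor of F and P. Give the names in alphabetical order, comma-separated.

A, C, D, E, F, G, H, I, J, K, L, M, N, P, Q, R, S, T, U, V, W, X

Tracing F: it sits inside (F,V).
Tracing P: it sits inside (P,(R,Q)).
The smallest clade enclosing both is (((M,W),((C,(F,V)),A)),((X,G,H),((((E,(P,(R,Q))),(K,(N,L))),(I,T,S)),(D,J,U)))); the answer is its 22 terminal taxa in alphabetical order.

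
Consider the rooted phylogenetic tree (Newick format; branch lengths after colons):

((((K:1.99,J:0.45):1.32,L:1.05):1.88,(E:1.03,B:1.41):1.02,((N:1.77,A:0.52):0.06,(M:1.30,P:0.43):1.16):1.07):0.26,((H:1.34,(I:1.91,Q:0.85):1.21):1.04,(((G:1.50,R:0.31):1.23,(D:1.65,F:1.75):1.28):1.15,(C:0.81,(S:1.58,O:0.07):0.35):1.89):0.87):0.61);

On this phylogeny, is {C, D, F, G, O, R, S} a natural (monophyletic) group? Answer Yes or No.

The most recent common ancestor of these taxa subtends (((G,R),(D,F)),(C,(S,O))).
That clade has exactly 7 tips — every listed taxon and nothing else — so the group is monophyletic.

Yes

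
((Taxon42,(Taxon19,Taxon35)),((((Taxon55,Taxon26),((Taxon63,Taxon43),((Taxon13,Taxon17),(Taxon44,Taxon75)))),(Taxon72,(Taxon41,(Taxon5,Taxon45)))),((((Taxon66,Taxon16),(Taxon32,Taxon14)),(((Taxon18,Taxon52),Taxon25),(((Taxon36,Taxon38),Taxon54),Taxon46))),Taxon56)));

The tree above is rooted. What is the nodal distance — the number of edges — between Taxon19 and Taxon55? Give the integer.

8

The MRCA of Taxon19 and Taxon55 is the root of the tree.
From Taxon19 up to that node: 3 branches. From Taxon55 up to the same node: 5 branches. Total: 3 + 5 = 8.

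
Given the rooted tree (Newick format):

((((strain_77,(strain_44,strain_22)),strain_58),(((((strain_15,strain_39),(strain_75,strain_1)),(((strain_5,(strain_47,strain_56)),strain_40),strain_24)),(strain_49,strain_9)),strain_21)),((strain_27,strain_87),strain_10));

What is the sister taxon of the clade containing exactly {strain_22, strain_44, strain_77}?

strain_58

The clade containing exactly {strain_22, strain_44, strain_77} attaches to the tree at the node subtending ((strain_77,(strain_44,strain_22)),strain_58).
The other lineage descending from that same node — the sister group — is the single tip strain_58.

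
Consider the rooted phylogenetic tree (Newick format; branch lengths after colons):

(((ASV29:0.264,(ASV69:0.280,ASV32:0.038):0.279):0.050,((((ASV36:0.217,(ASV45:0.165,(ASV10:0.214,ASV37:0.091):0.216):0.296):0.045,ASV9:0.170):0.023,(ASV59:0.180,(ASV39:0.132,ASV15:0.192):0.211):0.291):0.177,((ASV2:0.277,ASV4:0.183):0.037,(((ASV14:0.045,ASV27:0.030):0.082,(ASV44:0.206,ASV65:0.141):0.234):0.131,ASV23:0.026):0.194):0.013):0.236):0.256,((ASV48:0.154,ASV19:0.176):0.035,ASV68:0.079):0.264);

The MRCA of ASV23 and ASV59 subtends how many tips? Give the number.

The MRCA of ASV23 and ASV59 is the node subtending ((((ASV36,(ASV45,(ASV10,ASV37))),ASV9),(ASV59,(ASV39,ASV15))),((ASV2,ASV4),(((ASV14,ASV27),(ASV44,ASV65)),ASV23))).
That clade contains 15 terminal taxa: ASV10, ASV14, ASV15, ASV2, ASV23, ASV27, ASV36, ASV37, ASV39, ASV4, ASV44, ASV45, ASV59, ASV65, ASV9.

15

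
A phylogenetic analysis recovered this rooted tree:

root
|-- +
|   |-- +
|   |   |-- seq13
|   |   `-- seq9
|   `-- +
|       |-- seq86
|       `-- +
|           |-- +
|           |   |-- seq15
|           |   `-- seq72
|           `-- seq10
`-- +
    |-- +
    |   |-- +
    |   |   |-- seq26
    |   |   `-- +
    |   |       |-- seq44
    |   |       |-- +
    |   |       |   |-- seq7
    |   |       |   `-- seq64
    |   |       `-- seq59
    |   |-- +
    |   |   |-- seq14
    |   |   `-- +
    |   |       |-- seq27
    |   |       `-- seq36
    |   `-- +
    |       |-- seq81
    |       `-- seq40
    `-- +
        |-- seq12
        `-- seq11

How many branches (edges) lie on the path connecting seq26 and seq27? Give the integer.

5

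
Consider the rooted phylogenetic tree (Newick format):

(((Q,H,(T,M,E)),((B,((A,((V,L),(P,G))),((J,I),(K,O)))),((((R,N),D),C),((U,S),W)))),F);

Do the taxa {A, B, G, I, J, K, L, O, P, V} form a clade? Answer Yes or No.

The most recent common ancestor of these taxa subtends (B,((A,((V,L),(P,G))),((J,I),(K,O)))).
That clade has exactly 10 tips — every listed taxon and nothing else — so the group is monophyletic.

Yes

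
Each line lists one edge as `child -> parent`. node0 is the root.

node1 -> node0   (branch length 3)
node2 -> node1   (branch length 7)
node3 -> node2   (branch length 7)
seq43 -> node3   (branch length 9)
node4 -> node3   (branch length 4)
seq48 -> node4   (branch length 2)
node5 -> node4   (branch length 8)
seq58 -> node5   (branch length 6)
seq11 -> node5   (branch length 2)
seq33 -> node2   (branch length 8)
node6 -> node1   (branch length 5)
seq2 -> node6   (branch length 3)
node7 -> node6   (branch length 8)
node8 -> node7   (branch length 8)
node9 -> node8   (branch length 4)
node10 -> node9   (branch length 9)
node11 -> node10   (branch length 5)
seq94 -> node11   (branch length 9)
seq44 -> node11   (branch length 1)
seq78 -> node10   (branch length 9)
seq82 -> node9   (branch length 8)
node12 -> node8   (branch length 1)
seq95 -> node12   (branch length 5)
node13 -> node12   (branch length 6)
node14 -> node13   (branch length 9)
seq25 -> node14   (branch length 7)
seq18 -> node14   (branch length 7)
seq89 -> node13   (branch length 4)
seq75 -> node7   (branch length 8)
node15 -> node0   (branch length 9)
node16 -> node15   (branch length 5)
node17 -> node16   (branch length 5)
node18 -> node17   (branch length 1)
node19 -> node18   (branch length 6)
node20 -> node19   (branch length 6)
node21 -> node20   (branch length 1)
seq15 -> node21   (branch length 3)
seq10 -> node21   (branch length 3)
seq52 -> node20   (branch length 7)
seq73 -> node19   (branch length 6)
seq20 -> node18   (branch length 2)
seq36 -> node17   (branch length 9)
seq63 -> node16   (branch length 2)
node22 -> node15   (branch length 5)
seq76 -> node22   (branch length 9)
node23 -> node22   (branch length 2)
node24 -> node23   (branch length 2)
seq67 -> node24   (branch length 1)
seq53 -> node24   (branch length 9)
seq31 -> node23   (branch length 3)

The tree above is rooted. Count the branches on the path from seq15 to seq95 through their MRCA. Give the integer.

The MRCA of seq15 and seq95 is the root of the tree.
From seq15 up to that node: 8 branches. From seq95 up to the same node: 6 branches. Total: 8 + 6 = 14.

14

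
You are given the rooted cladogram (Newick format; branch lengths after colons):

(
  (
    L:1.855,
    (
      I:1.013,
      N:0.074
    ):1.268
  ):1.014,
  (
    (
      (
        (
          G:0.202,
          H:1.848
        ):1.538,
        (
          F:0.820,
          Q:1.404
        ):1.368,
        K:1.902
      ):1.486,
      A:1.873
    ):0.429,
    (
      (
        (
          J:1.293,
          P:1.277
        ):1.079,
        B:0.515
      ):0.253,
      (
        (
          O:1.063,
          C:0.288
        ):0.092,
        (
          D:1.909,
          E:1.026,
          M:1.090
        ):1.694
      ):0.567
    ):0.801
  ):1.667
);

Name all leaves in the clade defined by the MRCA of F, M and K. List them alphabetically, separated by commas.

Tracing F: it sits inside (F,Q).
Tracing M: it sits inside (D,E,M).
Tracing K: it sits inside ((G,H),(F,Q),K).
The smallest clade enclosing all 3 is ((((G,H),(F,Q),K),A),(((J,P),B),((O,C),(D,E,M)))); the answer is its 14 terminal taxa in alphabetical order.

A, B, C, D, E, F, G, H, J, K, M, O, P, Q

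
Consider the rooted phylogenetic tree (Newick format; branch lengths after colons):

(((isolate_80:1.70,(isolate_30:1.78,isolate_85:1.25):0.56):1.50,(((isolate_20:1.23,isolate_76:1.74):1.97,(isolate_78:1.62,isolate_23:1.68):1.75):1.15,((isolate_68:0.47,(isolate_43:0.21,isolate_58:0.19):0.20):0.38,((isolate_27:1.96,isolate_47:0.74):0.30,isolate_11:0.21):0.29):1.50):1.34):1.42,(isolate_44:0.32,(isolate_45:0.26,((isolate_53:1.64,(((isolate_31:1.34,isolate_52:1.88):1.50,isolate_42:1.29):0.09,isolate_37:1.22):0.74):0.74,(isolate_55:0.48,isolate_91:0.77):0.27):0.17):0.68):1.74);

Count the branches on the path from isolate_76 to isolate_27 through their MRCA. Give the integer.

7

The MRCA of isolate_76 and isolate_27 is the node subtending (((isolate_20,isolate_76),(isolate_78,isolate_23)),((isolate_68,(isolate_43,isolate_58)),((isolate_27,isolate_47),isolate_11))).
From isolate_76 up to that node: 3 branches. From isolate_27 up to the same node: 4 branches. Total: 3 + 4 = 7.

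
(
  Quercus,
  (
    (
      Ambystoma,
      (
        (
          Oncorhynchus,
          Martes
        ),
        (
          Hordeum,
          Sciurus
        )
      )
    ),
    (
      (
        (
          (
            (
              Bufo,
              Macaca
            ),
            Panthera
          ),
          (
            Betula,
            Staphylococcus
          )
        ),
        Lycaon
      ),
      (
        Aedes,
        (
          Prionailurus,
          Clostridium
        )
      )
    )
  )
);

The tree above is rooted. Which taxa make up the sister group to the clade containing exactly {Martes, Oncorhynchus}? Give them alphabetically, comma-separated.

Hordeum, Sciurus

The clade containing exactly {Martes, Oncorhynchus} attaches to the tree at the node subtending ((Oncorhynchus,Martes),(Hordeum,Sciurus)).
The other lineage descending from that same node — the sister group — is (Hordeum,Sciurus); its 2 tips in alphabetical order are the answer.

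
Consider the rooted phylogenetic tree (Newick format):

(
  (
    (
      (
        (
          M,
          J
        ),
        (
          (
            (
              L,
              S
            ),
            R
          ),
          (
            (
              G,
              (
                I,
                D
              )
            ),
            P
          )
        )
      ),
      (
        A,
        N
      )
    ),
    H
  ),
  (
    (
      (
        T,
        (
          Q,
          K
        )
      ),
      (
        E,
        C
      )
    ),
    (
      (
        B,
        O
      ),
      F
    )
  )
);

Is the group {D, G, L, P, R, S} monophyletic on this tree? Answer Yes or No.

No

The MRCA of the listed taxa subtends (((L,S),R),((G,(I,D)),P)).
That clade also contains I, which is not in the proposed group, so the group is not monophyletic.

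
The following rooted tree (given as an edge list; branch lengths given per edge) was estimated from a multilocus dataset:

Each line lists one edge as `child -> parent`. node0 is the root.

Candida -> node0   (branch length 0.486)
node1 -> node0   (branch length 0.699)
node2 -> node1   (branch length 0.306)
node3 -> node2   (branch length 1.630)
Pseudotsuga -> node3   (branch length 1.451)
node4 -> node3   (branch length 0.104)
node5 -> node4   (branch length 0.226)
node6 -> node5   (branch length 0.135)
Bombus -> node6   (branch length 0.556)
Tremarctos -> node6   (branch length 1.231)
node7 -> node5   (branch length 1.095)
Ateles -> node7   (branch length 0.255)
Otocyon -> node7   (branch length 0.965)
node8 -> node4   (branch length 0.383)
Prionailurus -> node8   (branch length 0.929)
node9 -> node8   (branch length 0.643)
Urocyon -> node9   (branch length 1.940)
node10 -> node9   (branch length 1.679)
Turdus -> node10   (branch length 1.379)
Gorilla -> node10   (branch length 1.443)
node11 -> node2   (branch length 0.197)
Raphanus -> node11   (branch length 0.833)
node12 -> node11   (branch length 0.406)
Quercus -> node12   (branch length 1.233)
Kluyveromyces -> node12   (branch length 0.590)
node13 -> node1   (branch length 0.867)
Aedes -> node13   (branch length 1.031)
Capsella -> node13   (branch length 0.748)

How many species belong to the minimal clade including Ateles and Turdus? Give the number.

The MRCA of Ateles and Turdus is the node subtending (((Bombus,Tremarctos),(Ateles,Otocyon)),(Prionailurus,(Urocyon,(Turdus,Gorilla)))).
That clade contains 8 terminal taxa: Ateles, Bombus, Gorilla, Otocyon, Prionailurus, Tremarctos, Turdus, Urocyon.

8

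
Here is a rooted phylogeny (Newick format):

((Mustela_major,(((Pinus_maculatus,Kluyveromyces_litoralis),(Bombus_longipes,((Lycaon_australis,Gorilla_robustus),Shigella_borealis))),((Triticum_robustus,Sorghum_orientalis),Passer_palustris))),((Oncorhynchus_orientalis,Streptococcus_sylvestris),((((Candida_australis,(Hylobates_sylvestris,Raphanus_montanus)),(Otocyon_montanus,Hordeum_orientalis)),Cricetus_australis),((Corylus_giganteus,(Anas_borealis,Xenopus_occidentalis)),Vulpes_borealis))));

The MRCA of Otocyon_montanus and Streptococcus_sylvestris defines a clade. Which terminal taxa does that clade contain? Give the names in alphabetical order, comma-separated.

Anas_borealis, Candida_australis, Corylus_giganteus, Cricetus_australis, Hordeum_orientalis, Hylobates_sylvestris, Oncorhynchus_orientalis, Otocyon_montanus, Raphanus_montanus, Streptococcus_sylvestris, Vulpes_borealis, Xenopus_occidentalis

Tracing Otocyon_montanus: it sits inside (Otocyon_montanus,Hordeum_orientalis).
Tracing Streptococcus_sylvestris: it sits inside (Oncorhynchus_orientalis,Streptococcus_sylvestris).
The smallest clade enclosing both is ((Oncorhynchus_orientalis,Streptococcus_sylvestris),((((Candida_australis,(Hylobates_sylvestris,Raphanus_montanus)),(Otocyon_montanus,Hordeum_orientalis)),Cricetus_australis),((Corylus_giganteus,(Anas_borealis,Xenopus_occidentalis)),Vulpes_borealis))); the answer is its 12 terminal taxa in alphabetical order.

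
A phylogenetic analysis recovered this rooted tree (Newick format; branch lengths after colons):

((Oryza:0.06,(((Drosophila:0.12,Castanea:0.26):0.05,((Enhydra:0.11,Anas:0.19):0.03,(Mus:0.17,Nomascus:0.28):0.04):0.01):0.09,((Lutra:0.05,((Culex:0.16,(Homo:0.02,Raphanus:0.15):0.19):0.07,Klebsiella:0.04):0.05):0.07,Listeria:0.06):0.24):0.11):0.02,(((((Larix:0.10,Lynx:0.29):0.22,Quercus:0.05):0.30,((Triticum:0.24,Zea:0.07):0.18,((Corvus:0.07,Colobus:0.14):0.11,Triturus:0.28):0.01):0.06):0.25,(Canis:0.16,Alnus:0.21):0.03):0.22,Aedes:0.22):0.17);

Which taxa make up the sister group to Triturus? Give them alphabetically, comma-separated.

Triturus attaches to the tree at the node subtending ((Corvus,Colobus),Triturus).
The other lineage descending from that same node — the sister group — is (Corvus,Colobus); its 2 tips in alphabetical order are the answer.

Colobus, Corvus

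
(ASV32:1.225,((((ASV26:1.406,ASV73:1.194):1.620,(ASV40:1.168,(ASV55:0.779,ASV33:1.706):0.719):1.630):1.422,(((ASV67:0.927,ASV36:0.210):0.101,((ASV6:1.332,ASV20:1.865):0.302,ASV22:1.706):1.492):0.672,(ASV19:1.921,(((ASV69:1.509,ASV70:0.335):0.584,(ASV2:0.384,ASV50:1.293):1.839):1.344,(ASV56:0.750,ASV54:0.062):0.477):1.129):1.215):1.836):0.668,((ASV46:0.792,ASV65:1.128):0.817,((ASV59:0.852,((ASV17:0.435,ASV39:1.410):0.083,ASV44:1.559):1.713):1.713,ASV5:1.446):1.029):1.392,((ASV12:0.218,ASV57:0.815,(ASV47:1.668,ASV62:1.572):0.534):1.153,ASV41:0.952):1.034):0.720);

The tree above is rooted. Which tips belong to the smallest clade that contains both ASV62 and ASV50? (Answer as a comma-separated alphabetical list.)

Tracing ASV62: it sits inside (ASV47,ASV62).
Tracing ASV50: it sits inside (ASV2,ASV50).
The smallest clade enclosing both is ((((ASV26,ASV73),(ASV40,(ASV55,ASV33))),(((ASV67,ASV36),((ASV6,ASV20),ASV22)),(ASV19,(((ASV69,ASV70),(ASV2,ASV50)),(ASV56,ASV54))))),((ASV46,ASV65),((ASV59,((ASV17,ASV39),ASV44)),ASV5)),((ASV12,ASV57,(ASV47,ASV62)),ASV41)); the answer is its 29 terminal taxa in alphabetical order.

ASV12, ASV17, ASV19, ASV2, ASV20, ASV22, ASV26, ASV33, ASV36, ASV39, ASV40, ASV41, ASV44, ASV46, ASV47, ASV5, ASV50, ASV54, ASV55, ASV56, ASV57, ASV59, ASV6, ASV62, ASV65, ASV67, ASV69, ASV70, ASV73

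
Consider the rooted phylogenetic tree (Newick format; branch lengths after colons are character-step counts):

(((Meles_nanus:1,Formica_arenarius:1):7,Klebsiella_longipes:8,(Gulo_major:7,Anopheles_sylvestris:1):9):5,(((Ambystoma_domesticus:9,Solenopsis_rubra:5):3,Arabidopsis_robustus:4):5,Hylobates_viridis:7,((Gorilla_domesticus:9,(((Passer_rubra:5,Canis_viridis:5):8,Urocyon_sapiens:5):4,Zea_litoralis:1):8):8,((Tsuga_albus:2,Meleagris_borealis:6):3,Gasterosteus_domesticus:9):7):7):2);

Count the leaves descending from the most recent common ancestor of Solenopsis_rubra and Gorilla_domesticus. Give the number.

12

The MRCA of Solenopsis_rubra and Gorilla_domesticus is the node subtending (((Ambystoma_domesticus,Solenopsis_rubra),Arabidopsis_robustus),Hylobates_viridis,((Gorilla_domesticus,(((Passer_rubra,Canis_viridis),Urocyon_sapiens),Zea_litoralis)),((Tsuga_albus,Meleagris_borealis),Gasterosteus_domesticus))).
That clade contains 12 terminal taxa: Ambystoma_domesticus, Arabidopsis_robustus, Canis_viridis, Gasterosteus_domesticus, Gorilla_domesticus, Hylobates_viridis, Meleagris_borealis, Passer_rubra, Solenopsis_rubra, Tsuga_albus, Urocyon_sapiens, Zea_litoralis.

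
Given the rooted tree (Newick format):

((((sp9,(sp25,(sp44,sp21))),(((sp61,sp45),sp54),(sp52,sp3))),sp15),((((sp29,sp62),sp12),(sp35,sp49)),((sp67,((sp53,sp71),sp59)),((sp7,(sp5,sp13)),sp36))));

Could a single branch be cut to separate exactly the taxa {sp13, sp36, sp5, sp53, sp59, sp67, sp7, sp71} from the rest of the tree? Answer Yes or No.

The most recent common ancestor of these taxa subtends ((sp67,((sp53,sp71),sp59)),((sp7,(sp5,sp13)),sp36)).
That clade has exactly 8 tips — every listed taxon and nothing else — so the group is monophyletic.

Yes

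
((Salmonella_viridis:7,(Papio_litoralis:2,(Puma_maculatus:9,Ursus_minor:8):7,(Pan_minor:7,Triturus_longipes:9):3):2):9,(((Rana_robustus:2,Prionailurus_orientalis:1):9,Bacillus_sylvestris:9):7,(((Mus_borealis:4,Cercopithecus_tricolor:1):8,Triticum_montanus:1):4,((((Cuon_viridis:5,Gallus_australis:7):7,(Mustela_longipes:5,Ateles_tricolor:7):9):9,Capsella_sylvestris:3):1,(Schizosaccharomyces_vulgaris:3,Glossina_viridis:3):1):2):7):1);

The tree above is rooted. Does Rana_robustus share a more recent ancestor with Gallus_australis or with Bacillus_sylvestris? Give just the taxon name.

The MRCA of Rana_robustus and Bacillus_sylvestris subtends ((Rana_robustus,Prionailurus_orientalis),Bacillus_sylvestris) (3 taxa).
The MRCA of Rana_robustus and Gallus_australis subtends (((Rana_robustus,Prionailurus_orientalis),Bacillus_sylvestris),(((Mus_borealis,Cercopithecus_tricolor),Triticum_montanus),((((Cuon_viridis,Gallus_australis),(Mustela_longipes,Ateles_tricolor)),Capsella_sylvestris),(Schizosaccharomyces_vulgaris,Glossina_viridis)))) (13 taxa).
The first is nested inside the second, so Rana_robustus shares a more recent common ancestor with Bacillus_sylvestris.

Bacillus_sylvestris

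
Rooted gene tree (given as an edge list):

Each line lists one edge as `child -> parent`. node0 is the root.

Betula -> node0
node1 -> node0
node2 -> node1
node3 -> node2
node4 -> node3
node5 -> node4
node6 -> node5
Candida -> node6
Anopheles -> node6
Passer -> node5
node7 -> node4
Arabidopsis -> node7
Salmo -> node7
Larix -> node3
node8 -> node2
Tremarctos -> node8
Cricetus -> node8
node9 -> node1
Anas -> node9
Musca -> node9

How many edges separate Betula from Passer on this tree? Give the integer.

7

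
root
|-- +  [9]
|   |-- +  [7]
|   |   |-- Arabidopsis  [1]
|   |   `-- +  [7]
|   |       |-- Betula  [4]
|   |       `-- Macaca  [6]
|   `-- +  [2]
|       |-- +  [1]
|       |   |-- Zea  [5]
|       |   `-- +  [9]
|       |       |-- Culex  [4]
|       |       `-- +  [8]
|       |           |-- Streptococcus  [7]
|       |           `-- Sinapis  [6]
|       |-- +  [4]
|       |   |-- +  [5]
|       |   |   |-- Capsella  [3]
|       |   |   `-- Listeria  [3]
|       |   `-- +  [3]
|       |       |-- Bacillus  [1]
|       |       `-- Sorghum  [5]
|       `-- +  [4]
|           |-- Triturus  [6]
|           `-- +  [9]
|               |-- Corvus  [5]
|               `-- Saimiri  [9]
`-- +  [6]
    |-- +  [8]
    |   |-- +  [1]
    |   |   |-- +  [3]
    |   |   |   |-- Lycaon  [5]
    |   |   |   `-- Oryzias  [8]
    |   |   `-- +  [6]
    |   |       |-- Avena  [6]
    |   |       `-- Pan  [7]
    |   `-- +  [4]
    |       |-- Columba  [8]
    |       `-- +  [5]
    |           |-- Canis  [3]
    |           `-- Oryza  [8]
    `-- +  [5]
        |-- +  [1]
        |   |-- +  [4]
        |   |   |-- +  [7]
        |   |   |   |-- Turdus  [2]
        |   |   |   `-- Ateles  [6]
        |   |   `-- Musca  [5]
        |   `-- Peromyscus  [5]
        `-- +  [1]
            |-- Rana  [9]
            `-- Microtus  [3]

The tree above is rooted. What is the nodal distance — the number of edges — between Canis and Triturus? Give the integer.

9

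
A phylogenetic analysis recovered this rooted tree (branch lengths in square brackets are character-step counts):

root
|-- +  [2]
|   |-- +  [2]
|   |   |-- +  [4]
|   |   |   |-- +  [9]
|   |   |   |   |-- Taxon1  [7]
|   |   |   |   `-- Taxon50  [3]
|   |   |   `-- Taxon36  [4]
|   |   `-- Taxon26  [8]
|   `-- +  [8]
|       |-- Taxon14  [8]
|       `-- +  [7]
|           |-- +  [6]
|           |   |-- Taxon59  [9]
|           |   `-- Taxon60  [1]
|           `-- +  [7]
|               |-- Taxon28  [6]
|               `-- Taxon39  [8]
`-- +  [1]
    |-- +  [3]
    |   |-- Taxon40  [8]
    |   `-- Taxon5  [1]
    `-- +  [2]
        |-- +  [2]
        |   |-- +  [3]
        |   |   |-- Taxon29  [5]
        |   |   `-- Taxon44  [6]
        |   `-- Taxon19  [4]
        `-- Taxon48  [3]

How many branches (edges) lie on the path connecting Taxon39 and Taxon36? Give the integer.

The MRCA of Taxon39 and Taxon36 is the node subtending ((((Taxon1,Taxon50),Taxon36),Taxon26),(Taxon14,((Taxon59,Taxon60),(Taxon28,Taxon39)))).
From Taxon39 up to that node: 4 branches. From Taxon36 up to the same node: 3 branches. Total: 4 + 3 = 7.

7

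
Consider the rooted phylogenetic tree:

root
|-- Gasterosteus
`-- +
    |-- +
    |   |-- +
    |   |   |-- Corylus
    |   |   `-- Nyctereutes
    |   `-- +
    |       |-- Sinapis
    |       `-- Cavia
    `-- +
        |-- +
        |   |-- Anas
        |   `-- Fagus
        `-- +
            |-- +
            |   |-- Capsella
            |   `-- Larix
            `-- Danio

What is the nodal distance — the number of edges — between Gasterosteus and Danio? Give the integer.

5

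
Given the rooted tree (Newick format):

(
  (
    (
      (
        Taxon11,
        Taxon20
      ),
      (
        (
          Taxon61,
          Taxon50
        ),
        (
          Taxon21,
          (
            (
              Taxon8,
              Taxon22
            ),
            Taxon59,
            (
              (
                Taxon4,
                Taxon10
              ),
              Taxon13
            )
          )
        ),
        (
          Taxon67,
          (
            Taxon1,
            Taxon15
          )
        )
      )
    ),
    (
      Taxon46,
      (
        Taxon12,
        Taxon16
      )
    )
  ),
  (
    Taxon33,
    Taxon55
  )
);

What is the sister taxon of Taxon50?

Taxon61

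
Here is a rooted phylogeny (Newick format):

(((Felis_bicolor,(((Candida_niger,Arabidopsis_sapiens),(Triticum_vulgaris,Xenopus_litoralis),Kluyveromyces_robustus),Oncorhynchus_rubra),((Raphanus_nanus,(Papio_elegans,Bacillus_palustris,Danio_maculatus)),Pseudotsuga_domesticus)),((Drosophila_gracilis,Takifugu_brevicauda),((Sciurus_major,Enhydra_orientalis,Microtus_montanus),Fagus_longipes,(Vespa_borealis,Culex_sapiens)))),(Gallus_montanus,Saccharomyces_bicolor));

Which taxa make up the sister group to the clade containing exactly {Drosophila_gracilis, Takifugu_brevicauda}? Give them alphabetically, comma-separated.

Culex_sapiens, Enhydra_orientalis, Fagus_longipes, Microtus_montanus, Sciurus_major, Vespa_borealis

The clade containing exactly {Drosophila_gracilis, Takifugu_brevicauda} attaches to the tree at the node subtending ((Drosophila_gracilis,Takifugu_brevicauda),((Sciurus_major,Enhydra_orientalis,Microtus_montanus),Fagus_longipes,(Vespa_borealis,Culex_sapiens))).
The other lineage descending from that same node — the sister group — is ((Sciurus_major,Enhydra_orientalis,Microtus_montanus),Fagus_longipes,(Vespa_borealis,Culex_sapiens)); its 6 tips in alphabetical order are the answer.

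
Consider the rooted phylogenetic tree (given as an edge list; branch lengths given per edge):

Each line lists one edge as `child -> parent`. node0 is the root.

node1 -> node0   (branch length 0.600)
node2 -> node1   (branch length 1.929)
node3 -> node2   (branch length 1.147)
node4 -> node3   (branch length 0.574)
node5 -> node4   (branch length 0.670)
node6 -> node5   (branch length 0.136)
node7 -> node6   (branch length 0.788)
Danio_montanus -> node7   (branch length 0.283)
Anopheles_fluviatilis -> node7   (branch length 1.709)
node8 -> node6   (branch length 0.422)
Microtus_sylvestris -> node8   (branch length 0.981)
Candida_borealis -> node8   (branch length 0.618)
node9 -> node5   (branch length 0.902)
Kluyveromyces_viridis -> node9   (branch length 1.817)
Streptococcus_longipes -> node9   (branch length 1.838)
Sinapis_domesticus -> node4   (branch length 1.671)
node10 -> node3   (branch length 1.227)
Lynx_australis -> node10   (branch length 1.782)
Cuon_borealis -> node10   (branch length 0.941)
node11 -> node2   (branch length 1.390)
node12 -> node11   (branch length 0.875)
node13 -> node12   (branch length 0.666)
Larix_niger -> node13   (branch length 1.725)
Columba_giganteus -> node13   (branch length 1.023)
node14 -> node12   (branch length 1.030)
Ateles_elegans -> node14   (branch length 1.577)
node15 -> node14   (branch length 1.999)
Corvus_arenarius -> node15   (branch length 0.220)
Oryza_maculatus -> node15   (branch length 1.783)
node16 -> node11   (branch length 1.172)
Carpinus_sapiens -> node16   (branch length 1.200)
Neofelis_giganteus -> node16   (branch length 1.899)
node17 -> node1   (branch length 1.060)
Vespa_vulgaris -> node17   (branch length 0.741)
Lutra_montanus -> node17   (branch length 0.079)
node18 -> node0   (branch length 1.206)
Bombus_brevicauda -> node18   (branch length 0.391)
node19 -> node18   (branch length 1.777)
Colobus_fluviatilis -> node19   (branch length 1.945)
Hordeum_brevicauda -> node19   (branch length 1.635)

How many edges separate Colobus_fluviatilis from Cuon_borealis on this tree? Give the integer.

8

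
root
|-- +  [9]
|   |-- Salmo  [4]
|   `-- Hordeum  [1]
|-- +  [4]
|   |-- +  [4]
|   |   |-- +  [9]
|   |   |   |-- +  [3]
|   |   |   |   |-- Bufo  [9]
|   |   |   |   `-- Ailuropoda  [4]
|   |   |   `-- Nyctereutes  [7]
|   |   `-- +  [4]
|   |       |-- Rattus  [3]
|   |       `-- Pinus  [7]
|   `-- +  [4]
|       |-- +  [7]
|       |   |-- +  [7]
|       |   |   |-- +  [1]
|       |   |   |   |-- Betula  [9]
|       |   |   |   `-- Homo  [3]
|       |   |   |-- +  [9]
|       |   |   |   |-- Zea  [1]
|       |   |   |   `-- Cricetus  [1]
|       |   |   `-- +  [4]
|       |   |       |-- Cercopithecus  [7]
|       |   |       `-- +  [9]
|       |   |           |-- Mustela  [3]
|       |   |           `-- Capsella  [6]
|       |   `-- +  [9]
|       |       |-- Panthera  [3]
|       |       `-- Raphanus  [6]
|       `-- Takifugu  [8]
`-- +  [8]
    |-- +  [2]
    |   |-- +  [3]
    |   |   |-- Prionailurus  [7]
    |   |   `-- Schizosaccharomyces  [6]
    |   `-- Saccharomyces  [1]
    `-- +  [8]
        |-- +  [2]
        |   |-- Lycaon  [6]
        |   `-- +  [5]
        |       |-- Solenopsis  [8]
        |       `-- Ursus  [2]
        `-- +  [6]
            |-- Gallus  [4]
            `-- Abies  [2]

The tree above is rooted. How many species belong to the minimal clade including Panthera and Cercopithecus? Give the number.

9

The MRCA of Panthera and Cercopithecus is the node subtending (((Betula,Homo),(Zea,Cricetus),(Cercopithecus,(Mustela,Capsella))),(Panthera,Raphanus)).
That clade contains 9 terminal taxa: Betula, Capsella, Cercopithecus, Cricetus, Homo, Mustela, Panthera, Raphanus, Zea.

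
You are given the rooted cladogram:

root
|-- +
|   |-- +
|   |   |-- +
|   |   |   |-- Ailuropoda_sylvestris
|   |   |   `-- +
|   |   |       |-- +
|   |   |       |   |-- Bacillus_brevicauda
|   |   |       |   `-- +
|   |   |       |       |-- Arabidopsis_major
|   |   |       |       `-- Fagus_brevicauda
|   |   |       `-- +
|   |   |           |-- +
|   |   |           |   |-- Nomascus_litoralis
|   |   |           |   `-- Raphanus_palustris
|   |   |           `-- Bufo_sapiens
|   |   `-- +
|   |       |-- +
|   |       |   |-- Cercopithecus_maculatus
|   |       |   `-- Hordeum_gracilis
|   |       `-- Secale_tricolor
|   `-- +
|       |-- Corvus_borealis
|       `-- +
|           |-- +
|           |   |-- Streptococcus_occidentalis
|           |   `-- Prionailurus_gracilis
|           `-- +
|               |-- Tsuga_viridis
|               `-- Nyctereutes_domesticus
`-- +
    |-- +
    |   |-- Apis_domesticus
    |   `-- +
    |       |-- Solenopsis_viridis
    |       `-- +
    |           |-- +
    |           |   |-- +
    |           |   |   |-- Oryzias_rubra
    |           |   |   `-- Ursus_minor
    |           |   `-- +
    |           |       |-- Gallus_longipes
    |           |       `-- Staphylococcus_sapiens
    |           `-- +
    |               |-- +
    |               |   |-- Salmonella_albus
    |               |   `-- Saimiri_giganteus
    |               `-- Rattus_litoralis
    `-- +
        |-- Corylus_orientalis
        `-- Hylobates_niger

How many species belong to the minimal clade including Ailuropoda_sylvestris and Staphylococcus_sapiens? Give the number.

26

The MRCA of Ailuropoda_sylvestris and Staphylococcus_sapiens is the root, so the clade is the entire tree.
That clade contains 26 terminal taxa: Ailuropoda_sylvestris, Apis_domesticus, Arabidopsis_major, Bacillus_brevicauda, Bufo_sapiens, Cercopithecus_maculatus, Corvus_borealis, Corylus_orientalis, Fagus_brevicauda, Gallus_longipes, Hordeum_gracilis, Hylobates_niger, Nomascus_litoralis, Nyctereutes_domesticus, Oryzias_rubra, Prionailurus_gracilis, Raphanus_palustris, Rattus_litoralis, Saimiri_giganteus, Salmonella_albus, Secale_tricolor, Solenopsis_viridis, Staphylococcus_sapiens, Streptococcus_occidentalis, Tsuga_viridis, Ursus_minor.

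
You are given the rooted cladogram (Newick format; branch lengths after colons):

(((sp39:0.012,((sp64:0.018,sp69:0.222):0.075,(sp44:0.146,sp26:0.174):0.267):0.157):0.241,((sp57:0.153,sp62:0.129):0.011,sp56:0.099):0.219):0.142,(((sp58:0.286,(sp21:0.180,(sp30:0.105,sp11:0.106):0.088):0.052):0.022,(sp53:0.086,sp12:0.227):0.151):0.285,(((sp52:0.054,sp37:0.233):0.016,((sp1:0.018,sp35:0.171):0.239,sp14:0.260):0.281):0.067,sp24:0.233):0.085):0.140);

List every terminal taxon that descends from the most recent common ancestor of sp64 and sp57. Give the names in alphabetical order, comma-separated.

sp26, sp39, sp44, sp56, sp57, sp62, sp64, sp69

Tracing sp64: it sits inside (sp64,sp69).
Tracing sp57: it sits inside (sp57,sp62).
The smallest clade enclosing both is ((sp39,((sp64,sp69),(sp44,sp26))),((sp57,sp62),sp56)); the answer is its 8 terminal taxa in alphabetical order.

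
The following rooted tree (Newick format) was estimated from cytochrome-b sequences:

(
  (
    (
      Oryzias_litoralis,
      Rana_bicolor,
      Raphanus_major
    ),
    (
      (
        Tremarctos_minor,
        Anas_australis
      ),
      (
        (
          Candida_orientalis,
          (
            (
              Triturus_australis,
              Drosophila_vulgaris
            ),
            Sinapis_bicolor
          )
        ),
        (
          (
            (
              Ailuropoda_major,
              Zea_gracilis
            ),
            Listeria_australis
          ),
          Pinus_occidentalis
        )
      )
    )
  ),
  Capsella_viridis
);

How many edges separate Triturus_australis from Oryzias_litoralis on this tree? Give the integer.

8

The MRCA of Triturus_australis and Oryzias_litoralis is the node subtending ((Oryzias_litoralis,Rana_bicolor,Raphanus_major),((Tremarctos_minor,Anas_australis),((Candida_orientalis,((Triturus_australis,Drosophila_vulgaris),Sinapis_bicolor)),(((Ailuropoda_major,Zea_gracilis),Listeria_australis),Pinus_occidentalis)))).
From Triturus_australis up to that node: 6 branches. From Oryzias_litoralis up to the same node: 2 branches. Total: 6 + 2 = 8.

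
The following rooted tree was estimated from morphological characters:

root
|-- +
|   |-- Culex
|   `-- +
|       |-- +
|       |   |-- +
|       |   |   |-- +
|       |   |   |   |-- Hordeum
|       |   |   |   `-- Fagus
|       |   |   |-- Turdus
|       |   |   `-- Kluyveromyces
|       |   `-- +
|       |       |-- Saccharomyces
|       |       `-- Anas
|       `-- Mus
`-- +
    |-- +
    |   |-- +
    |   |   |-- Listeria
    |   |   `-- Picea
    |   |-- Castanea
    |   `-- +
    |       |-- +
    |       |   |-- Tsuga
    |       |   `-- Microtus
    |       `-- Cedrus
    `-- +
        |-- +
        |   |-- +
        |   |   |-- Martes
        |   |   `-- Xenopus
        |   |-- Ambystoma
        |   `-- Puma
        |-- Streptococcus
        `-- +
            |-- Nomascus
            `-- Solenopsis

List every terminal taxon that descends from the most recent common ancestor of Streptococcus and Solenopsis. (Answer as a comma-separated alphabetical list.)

Ambystoma, Martes, Nomascus, Puma, Solenopsis, Streptococcus, Xenopus

Tracing Streptococcus: it sits inside (((Martes,Xenopus),Ambystoma,Puma),Streptococcus,(Nomascus,Solenopsis)).
Tracing Solenopsis: it sits inside (Nomascus,Solenopsis).
The smallest clade enclosing both is (((Martes,Xenopus),Ambystoma,Puma),Streptococcus,(Nomascus,Solenopsis)); the answer is its 7 terminal taxa in alphabetical order.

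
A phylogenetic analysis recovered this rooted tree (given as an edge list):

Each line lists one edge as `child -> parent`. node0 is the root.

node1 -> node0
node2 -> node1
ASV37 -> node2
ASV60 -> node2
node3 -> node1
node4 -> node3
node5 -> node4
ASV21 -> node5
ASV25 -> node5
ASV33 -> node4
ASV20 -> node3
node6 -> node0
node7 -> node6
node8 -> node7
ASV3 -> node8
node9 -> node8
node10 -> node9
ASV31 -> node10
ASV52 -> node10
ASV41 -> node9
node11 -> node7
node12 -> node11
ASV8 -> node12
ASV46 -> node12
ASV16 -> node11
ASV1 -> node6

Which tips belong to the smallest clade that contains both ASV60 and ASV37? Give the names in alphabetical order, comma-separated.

Tracing ASV60: it sits inside (ASV37,ASV60).
Tracing ASV37: it sits inside (ASV37,ASV60).
The smallest clade enclosing both is (ASV37,ASV60); the answer is its 2 terminal taxa in alphabetical order.

ASV37, ASV60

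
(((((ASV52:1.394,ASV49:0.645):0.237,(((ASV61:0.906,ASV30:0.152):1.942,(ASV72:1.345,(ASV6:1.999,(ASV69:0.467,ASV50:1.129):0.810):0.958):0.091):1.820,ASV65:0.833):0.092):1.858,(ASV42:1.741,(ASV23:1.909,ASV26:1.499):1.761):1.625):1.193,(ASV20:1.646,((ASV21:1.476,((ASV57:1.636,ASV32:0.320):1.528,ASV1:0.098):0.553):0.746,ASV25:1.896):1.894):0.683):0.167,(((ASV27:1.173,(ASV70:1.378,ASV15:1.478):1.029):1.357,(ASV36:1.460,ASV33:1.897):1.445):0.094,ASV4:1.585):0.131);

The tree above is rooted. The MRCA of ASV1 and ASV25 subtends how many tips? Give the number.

5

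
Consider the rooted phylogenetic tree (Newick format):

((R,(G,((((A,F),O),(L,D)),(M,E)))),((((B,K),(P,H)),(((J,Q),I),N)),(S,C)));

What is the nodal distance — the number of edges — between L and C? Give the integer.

The MRCA of L and C is the root of the tree.
From L up to that node: 6 branches. From C up to the same node: 3 branches. Total: 6 + 3 = 9.

9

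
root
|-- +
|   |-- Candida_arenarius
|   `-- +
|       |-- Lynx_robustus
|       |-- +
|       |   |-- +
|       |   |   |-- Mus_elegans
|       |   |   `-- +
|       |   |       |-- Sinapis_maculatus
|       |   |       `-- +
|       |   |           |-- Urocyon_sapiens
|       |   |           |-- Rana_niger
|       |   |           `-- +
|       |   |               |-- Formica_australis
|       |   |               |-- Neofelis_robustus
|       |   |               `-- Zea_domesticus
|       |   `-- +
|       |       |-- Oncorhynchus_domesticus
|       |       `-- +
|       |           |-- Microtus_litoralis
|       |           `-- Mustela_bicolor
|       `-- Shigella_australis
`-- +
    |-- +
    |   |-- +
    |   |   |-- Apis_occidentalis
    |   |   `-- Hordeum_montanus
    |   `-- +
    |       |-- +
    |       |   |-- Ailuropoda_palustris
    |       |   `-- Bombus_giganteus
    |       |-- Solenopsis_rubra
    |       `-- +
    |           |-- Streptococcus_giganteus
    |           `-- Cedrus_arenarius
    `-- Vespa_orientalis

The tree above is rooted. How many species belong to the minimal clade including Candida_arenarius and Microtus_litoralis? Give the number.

13

The MRCA of Candida_arenarius and Microtus_litoralis is the node subtending (Candida_arenarius,(Lynx_robustus,((Mus_elegans,(Sinapis_maculatus,(Urocyon_sapiens,Rana_niger,(Formica_australis,Neofelis_robustus,Zea_domesticus)))),(Oncorhynchus_domesticus,(Microtus_litoralis,Mustela_bicolor))),Shigella_australis)).
That clade contains 13 terminal taxa: Candida_arenarius, Formica_australis, Lynx_robustus, Microtus_litoralis, Mus_elegans, Mustela_bicolor, Neofelis_robustus, Oncorhynchus_domesticus, Rana_niger, Shigella_australis, Sinapis_maculatus, Urocyon_sapiens, Zea_domesticus.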